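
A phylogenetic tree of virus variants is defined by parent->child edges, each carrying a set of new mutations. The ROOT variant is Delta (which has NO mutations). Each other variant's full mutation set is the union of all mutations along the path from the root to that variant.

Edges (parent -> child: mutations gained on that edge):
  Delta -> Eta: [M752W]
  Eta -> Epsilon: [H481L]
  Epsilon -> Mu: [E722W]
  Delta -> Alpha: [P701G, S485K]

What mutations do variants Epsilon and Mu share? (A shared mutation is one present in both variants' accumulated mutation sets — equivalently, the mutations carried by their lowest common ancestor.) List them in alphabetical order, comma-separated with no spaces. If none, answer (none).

Answer: H481L,M752W

Derivation:
Accumulating mutations along path to Epsilon:
  At Delta: gained [] -> total []
  At Eta: gained ['M752W'] -> total ['M752W']
  At Epsilon: gained ['H481L'] -> total ['H481L', 'M752W']
Mutations(Epsilon) = ['H481L', 'M752W']
Accumulating mutations along path to Mu:
  At Delta: gained [] -> total []
  At Eta: gained ['M752W'] -> total ['M752W']
  At Epsilon: gained ['H481L'] -> total ['H481L', 'M752W']
  At Mu: gained ['E722W'] -> total ['E722W', 'H481L', 'M752W']
Mutations(Mu) = ['E722W', 'H481L', 'M752W']
Intersection: ['H481L', 'M752W'] ∩ ['E722W', 'H481L', 'M752W'] = ['H481L', 'M752W']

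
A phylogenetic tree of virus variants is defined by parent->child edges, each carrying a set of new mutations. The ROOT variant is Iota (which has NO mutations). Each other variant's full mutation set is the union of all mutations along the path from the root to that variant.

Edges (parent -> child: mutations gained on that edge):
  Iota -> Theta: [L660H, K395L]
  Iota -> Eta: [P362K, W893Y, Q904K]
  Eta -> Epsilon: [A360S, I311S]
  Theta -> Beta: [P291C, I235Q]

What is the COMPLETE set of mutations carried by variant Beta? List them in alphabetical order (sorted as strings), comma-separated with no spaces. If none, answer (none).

Answer: I235Q,K395L,L660H,P291C

Derivation:
At Iota: gained [] -> total []
At Theta: gained ['L660H', 'K395L'] -> total ['K395L', 'L660H']
At Beta: gained ['P291C', 'I235Q'] -> total ['I235Q', 'K395L', 'L660H', 'P291C']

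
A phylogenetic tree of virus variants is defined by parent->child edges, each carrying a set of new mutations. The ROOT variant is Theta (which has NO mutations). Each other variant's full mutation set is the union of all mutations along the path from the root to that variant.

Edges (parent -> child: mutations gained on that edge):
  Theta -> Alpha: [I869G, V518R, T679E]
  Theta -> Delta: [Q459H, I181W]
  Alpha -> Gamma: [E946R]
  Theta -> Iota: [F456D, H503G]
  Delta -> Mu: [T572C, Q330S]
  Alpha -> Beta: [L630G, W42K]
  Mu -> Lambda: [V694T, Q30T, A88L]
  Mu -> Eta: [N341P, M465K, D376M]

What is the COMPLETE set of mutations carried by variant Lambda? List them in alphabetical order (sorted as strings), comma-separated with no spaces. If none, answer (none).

At Theta: gained [] -> total []
At Delta: gained ['Q459H', 'I181W'] -> total ['I181W', 'Q459H']
At Mu: gained ['T572C', 'Q330S'] -> total ['I181W', 'Q330S', 'Q459H', 'T572C']
At Lambda: gained ['V694T', 'Q30T', 'A88L'] -> total ['A88L', 'I181W', 'Q30T', 'Q330S', 'Q459H', 'T572C', 'V694T']

Answer: A88L,I181W,Q30T,Q330S,Q459H,T572C,V694T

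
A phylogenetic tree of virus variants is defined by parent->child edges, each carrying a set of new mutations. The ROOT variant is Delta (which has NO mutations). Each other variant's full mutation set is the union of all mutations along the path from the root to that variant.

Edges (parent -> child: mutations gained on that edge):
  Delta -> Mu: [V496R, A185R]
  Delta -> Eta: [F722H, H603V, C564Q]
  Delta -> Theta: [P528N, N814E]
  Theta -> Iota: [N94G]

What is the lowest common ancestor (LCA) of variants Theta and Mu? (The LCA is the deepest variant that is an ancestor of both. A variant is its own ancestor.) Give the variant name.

Answer: Delta

Derivation:
Path from root to Theta: Delta -> Theta
  ancestors of Theta: {Delta, Theta}
Path from root to Mu: Delta -> Mu
  ancestors of Mu: {Delta, Mu}
Common ancestors: {Delta}
Walk up from Mu: Mu (not in ancestors of Theta), Delta (in ancestors of Theta)
Deepest common ancestor (LCA) = Delta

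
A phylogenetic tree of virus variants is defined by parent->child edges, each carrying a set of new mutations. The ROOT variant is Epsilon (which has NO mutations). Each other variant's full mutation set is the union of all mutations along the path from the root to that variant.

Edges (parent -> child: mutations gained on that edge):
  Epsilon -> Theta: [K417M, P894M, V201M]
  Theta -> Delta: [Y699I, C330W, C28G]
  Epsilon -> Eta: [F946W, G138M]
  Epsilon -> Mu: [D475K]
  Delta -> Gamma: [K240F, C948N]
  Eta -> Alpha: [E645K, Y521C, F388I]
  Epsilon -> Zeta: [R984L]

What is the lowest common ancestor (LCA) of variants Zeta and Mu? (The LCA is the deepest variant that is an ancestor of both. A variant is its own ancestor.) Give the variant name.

Answer: Epsilon

Derivation:
Path from root to Zeta: Epsilon -> Zeta
  ancestors of Zeta: {Epsilon, Zeta}
Path from root to Mu: Epsilon -> Mu
  ancestors of Mu: {Epsilon, Mu}
Common ancestors: {Epsilon}
Walk up from Mu: Mu (not in ancestors of Zeta), Epsilon (in ancestors of Zeta)
Deepest common ancestor (LCA) = Epsilon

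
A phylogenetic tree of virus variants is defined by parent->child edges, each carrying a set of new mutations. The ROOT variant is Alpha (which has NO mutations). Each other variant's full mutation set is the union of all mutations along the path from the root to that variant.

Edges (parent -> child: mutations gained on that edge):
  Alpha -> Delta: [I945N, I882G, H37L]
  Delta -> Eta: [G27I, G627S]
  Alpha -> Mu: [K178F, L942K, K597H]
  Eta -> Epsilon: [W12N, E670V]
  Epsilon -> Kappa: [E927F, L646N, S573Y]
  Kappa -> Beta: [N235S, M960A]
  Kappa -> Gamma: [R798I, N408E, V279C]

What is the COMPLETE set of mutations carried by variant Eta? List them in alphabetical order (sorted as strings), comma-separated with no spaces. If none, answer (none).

Answer: G27I,G627S,H37L,I882G,I945N

Derivation:
At Alpha: gained [] -> total []
At Delta: gained ['I945N', 'I882G', 'H37L'] -> total ['H37L', 'I882G', 'I945N']
At Eta: gained ['G27I', 'G627S'] -> total ['G27I', 'G627S', 'H37L', 'I882G', 'I945N']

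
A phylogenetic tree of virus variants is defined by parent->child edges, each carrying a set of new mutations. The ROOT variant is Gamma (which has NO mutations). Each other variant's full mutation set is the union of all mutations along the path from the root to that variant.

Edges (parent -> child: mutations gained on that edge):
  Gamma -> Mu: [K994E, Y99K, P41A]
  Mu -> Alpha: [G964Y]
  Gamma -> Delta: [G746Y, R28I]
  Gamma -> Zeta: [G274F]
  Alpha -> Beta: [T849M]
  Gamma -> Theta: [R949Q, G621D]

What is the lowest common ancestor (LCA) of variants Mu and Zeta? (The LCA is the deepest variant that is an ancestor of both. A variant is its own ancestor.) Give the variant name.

Path from root to Mu: Gamma -> Mu
  ancestors of Mu: {Gamma, Mu}
Path from root to Zeta: Gamma -> Zeta
  ancestors of Zeta: {Gamma, Zeta}
Common ancestors: {Gamma}
Walk up from Zeta: Zeta (not in ancestors of Mu), Gamma (in ancestors of Mu)
Deepest common ancestor (LCA) = Gamma

Answer: Gamma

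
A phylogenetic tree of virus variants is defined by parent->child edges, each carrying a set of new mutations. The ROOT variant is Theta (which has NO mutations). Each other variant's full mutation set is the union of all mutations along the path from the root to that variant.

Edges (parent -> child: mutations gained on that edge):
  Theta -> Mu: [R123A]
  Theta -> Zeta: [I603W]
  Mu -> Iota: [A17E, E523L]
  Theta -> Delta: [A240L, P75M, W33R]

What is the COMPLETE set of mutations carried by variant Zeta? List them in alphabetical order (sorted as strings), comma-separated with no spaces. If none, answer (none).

At Theta: gained [] -> total []
At Zeta: gained ['I603W'] -> total ['I603W']

Answer: I603W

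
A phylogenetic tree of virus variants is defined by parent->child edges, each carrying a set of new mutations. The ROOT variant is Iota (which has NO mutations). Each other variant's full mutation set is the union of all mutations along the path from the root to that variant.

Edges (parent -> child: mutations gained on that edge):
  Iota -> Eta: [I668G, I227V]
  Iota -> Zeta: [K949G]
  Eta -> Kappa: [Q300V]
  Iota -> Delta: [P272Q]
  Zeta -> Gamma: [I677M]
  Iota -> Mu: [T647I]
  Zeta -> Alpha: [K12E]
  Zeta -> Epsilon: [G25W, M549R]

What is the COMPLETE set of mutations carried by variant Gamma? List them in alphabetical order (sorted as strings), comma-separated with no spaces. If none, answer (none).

At Iota: gained [] -> total []
At Zeta: gained ['K949G'] -> total ['K949G']
At Gamma: gained ['I677M'] -> total ['I677M', 'K949G']

Answer: I677M,K949G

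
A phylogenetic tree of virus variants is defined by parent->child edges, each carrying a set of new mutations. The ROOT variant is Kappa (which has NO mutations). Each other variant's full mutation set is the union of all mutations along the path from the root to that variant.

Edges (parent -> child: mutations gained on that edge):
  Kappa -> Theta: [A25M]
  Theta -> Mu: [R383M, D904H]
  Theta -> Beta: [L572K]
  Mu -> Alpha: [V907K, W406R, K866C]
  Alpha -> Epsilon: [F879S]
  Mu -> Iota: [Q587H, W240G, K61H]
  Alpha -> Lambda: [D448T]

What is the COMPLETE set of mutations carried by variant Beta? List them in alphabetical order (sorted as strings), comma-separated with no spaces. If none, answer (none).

At Kappa: gained [] -> total []
At Theta: gained ['A25M'] -> total ['A25M']
At Beta: gained ['L572K'] -> total ['A25M', 'L572K']

Answer: A25M,L572K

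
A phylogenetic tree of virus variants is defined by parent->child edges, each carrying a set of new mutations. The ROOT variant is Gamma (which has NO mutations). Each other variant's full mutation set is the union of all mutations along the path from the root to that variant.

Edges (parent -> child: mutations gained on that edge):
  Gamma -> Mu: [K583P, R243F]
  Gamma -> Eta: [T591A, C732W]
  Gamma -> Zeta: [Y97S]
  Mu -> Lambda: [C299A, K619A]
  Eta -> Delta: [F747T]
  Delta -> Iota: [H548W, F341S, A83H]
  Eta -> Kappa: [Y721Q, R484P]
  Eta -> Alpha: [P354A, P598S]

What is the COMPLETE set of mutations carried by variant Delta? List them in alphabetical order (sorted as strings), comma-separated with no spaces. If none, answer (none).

Answer: C732W,F747T,T591A

Derivation:
At Gamma: gained [] -> total []
At Eta: gained ['T591A', 'C732W'] -> total ['C732W', 'T591A']
At Delta: gained ['F747T'] -> total ['C732W', 'F747T', 'T591A']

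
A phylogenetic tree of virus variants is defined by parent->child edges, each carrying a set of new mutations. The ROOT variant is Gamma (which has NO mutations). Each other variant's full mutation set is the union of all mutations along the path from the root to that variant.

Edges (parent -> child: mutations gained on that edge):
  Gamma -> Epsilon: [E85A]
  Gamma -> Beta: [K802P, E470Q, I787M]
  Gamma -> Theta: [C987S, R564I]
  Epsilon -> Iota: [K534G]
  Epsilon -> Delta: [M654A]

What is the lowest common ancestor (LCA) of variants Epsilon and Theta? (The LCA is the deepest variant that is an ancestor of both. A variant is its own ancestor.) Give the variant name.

Path from root to Epsilon: Gamma -> Epsilon
  ancestors of Epsilon: {Gamma, Epsilon}
Path from root to Theta: Gamma -> Theta
  ancestors of Theta: {Gamma, Theta}
Common ancestors: {Gamma}
Walk up from Theta: Theta (not in ancestors of Epsilon), Gamma (in ancestors of Epsilon)
Deepest common ancestor (LCA) = Gamma

Answer: Gamma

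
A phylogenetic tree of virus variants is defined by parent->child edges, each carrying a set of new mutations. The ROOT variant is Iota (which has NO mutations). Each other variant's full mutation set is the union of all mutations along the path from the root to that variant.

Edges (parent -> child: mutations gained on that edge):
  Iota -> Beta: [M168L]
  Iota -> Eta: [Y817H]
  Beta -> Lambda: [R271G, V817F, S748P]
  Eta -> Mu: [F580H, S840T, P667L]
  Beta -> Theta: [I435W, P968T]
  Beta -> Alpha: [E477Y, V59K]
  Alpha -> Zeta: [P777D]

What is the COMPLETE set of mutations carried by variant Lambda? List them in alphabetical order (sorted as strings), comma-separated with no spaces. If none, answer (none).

At Iota: gained [] -> total []
At Beta: gained ['M168L'] -> total ['M168L']
At Lambda: gained ['R271G', 'V817F', 'S748P'] -> total ['M168L', 'R271G', 'S748P', 'V817F']

Answer: M168L,R271G,S748P,V817F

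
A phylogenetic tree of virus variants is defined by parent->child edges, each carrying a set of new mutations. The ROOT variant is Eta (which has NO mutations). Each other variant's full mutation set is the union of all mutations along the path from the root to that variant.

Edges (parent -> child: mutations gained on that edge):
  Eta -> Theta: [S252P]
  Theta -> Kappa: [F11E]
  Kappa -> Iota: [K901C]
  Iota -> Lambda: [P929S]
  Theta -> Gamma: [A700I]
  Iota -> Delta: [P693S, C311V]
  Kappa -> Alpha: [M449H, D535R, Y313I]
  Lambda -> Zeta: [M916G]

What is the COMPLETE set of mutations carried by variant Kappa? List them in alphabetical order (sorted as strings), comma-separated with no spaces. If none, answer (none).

At Eta: gained [] -> total []
At Theta: gained ['S252P'] -> total ['S252P']
At Kappa: gained ['F11E'] -> total ['F11E', 'S252P']

Answer: F11E,S252P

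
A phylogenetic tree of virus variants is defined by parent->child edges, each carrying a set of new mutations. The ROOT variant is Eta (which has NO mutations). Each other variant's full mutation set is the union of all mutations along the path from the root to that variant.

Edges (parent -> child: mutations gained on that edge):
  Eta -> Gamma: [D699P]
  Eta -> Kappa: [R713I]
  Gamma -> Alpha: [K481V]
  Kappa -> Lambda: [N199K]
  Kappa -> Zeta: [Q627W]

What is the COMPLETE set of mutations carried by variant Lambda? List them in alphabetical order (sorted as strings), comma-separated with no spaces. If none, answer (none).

Answer: N199K,R713I

Derivation:
At Eta: gained [] -> total []
At Kappa: gained ['R713I'] -> total ['R713I']
At Lambda: gained ['N199K'] -> total ['N199K', 'R713I']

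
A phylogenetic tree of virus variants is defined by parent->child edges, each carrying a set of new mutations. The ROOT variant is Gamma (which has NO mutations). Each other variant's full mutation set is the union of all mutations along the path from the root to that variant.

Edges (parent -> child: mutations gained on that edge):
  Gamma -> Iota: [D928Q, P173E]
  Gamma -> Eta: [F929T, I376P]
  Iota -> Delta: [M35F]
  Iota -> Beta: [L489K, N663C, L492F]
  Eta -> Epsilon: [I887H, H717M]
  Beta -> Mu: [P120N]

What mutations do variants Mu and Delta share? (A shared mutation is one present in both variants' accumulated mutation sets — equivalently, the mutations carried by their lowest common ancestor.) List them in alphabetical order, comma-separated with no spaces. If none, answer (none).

Answer: D928Q,P173E

Derivation:
Accumulating mutations along path to Mu:
  At Gamma: gained [] -> total []
  At Iota: gained ['D928Q', 'P173E'] -> total ['D928Q', 'P173E']
  At Beta: gained ['L489K', 'N663C', 'L492F'] -> total ['D928Q', 'L489K', 'L492F', 'N663C', 'P173E']
  At Mu: gained ['P120N'] -> total ['D928Q', 'L489K', 'L492F', 'N663C', 'P120N', 'P173E']
Mutations(Mu) = ['D928Q', 'L489K', 'L492F', 'N663C', 'P120N', 'P173E']
Accumulating mutations along path to Delta:
  At Gamma: gained [] -> total []
  At Iota: gained ['D928Q', 'P173E'] -> total ['D928Q', 'P173E']
  At Delta: gained ['M35F'] -> total ['D928Q', 'M35F', 'P173E']
Mutations(Delta) = ['D928Q', 'M35F', 'P173E']
Intersection: ['D928Q', 'L489K', 'L492F', 'N663C', 'P120N', 'P173E'] ∩ ['D928Q', 'M35F', 'P173E'] = ['D928Q', 'P173E']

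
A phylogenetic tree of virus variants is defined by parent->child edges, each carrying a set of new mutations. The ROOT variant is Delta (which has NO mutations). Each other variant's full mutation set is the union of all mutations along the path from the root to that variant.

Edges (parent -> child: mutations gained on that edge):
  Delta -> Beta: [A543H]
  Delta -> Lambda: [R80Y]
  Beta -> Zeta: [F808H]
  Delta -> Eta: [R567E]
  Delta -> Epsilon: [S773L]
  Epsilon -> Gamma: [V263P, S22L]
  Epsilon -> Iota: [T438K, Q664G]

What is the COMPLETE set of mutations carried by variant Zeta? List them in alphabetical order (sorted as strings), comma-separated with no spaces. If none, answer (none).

At Delta: gained [] -> total []
At Beta: gained ['A543H'] -> total ['A543H']
At Zeta: gained ['F808H'] -> total ['A543H', 'F808H']

Answer: A543H,F808H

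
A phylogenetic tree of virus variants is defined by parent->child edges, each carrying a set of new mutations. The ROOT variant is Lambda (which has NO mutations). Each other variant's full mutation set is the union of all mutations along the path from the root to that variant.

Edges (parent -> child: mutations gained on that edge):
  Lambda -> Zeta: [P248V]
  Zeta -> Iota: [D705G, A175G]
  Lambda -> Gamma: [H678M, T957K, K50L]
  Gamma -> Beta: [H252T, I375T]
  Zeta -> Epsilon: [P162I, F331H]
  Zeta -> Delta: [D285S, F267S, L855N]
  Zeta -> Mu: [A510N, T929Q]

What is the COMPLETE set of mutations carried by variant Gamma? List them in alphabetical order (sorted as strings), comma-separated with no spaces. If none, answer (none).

Answer: H678M,K50L,T957K

Derivation:
At Lambda: gained [] -> total []
At Gamma: gained ['H678M', 'T957K', 'K50L'] -> total ['H678M', 'K50L', 'T957K']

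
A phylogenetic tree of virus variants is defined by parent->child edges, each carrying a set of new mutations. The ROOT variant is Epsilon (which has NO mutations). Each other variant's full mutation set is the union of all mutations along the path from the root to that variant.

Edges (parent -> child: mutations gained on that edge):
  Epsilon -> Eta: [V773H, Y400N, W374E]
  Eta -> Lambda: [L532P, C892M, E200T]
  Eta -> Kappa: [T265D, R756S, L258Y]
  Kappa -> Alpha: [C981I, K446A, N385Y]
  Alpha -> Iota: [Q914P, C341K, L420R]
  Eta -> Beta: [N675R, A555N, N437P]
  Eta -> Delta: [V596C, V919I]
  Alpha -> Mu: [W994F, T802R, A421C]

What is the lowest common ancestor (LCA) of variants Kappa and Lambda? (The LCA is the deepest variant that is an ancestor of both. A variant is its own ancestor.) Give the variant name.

Path from root to Kappa: Epsilon -> Eta -> Kappa
  ancestors of Kappa: {Epsilon, Eta, Kappa}
Path from root to Lambda: Epsilon -> Eta -> Lambda
  ancestors of Lambda: {Epsilon, Eta, Lambda}
Common ancestors: {Epsilon, Eta}
Walk up from Lambda: Lambda (not in ancestors of Kappa), Eta (in ancestors of Kappa), Epsilon (in ancestors of Kappa)
Deepest common ancestor (LCA) = Eta

Answer: Eta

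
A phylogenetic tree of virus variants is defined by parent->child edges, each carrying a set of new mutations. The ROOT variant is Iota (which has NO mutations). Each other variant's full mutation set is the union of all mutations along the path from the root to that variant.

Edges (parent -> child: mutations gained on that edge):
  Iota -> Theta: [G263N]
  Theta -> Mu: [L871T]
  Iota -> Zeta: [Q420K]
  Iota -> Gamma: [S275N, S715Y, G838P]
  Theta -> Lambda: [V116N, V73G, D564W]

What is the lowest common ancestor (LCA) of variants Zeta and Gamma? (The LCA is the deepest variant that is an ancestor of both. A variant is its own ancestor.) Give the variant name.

Path from root to Zeta: Iota -> Zeta
  ancestors of Zeta: {Iota, Zeta}
Path from root to Gamma: Iota -> Gamma
  ancestors of Gamma: {Iota, Gamma}
Common ancestors: {Iota}
Walk up from Gamma: Gamma (not in ancestors of Zeta), Iota (in ancestors of Zeta)
Deepest common ancestor (LCA) = Iota

Answer: Iota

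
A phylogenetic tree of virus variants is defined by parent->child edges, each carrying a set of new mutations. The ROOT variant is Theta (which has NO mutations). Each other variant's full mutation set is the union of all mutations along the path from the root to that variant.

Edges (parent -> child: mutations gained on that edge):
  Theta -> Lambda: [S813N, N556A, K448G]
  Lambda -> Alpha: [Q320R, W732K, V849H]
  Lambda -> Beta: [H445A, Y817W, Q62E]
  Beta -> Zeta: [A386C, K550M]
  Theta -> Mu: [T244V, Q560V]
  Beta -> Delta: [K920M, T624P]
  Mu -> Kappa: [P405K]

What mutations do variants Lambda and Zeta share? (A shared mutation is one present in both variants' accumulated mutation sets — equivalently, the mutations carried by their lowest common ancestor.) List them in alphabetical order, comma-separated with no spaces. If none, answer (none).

Accumulating mutations along path to Lambda:
  At Theta: gained [] -> total []
  At Lambda: gained ['S813N', 'N556A', 'K448G'] -> total ['K448G', 'N556A', 'S813N']
Mutations(Lambda) = ['K448G', 'N556A', 'S813N']
Accumulating mutations along path to Zeta:
  At Theta: gained [] -> total []
  At Lambda: gained ['S813N', 'N556A', 'K448G'] -> total ['K448G', 'N556A', 'S813N']
  At Beta: gained ['H445A', 'Y817W', 'Q62E'] -> total ['H445A', 'K448G', 'N556A', 'Q62E', 'S813N', 'Y817W']
  At Zeta: gained ['A386C', 'K550M'] -> total ['A386C', 'H445A', 'K448G', 'K550M', 'N556A', 'Q62E', 'S813N', 'Y817W']
Mutations(Zeta) = ['A386C', 'H445A', 'K448G', 'K550M', 'N556A', 'Q62E', 'S813N', 'Y817W']
Intersection: ['K448G', 'N556A', 'S813N'] ∩ ['A386C', 'H445A', 'K448G', 'K550M', 'N556A', 'Q62E', 'S813N', 'Y817W'] = ['K448G', 'N556A', 'S813N']

Answer: K448G,N556A,S813N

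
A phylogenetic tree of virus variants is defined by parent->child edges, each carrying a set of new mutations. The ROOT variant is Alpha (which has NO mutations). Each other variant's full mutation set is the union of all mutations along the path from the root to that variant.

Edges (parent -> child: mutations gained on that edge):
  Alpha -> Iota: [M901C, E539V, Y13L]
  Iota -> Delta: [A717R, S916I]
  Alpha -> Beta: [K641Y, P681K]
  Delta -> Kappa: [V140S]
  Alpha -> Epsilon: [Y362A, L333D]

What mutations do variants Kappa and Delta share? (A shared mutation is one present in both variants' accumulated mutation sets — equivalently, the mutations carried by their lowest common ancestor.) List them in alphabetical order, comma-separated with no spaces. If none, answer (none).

Answer: A717R,E539V,M901C,S916I,Y13L

Derivation:
Accumulating mutations along path to Kappa:
  At Alpha: gained [] -> total []
  At Iota: gained ['M901C', 'E539V', 'Y13L'] -> total ['E539V', 'M901C', 'Y13L']
  At Delta: gained ['A717R', 'S916I'] -> total ['A717R', 'E539V', 'M901C', 'S916I', 'Y13L']
  At Kappa: gained ['V140S'] -> total ['A717R', 'E539V', 'M901C', 'S916I', 'V140S', 'Y13L']
Mutations(Kappa) = ['A717R', 'E539V', 'M901C', 'S916I', 'V140S', 'Y13L']
Accumulating mutations along path to Delta:
  At Alpha: gained [] -> total []
  At Iota: gained ['M901C', 'E539V', 'Y13L'] -> total ['E539V', 'M901C', 'Y13L']
  At Delta: gained ['A717R', 'S916I'] -> total ['A717R', 'E539V', 'M901C', 'S916I', 'Y13L']
Mutations(Delta) = ['A717R', 'E539V', 'M901C', 'S916I', 'Y13L']
Intersection: ['A717R', 'E539V', 'M901C', 'S916I', 'V140S', 'Y13L'] ∩ ['A717R', 'E539V', 'M901C', 'S916I', 'Y13L'] = ['A717R', 'E539V', 'M901C', 'S916I', 'Y13L']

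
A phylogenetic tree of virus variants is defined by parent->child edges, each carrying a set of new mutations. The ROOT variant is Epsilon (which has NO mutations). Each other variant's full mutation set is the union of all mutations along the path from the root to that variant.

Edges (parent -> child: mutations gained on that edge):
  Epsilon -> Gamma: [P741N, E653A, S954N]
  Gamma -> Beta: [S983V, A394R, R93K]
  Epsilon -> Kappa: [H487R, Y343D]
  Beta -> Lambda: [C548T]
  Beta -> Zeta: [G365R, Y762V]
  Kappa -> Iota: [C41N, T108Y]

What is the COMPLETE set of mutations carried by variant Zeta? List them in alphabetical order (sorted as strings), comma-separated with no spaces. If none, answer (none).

At Epsilon: gained [] -> total []
At Gamma: gained ['P741N', 'E653A', 'S954N'] -> total ['E653A', 'P741N', 'S954N']
At Beta: gained ['S983V', 'A394R', 'R93K'] -> total ['A394R', 'E653A', 'P741N', 'R93K', 'S954N', 'S983V']
At Zeta: gained ['G365R', 'Y762V'] -> total ['A394R', 'E653A', 'G365R', 'P741N', 'R93K', 'S954N', 'S983V', 'Y762V']

Answer: A394R,E653A,G365R,P741N,R93K,S954N,S983V,Y762V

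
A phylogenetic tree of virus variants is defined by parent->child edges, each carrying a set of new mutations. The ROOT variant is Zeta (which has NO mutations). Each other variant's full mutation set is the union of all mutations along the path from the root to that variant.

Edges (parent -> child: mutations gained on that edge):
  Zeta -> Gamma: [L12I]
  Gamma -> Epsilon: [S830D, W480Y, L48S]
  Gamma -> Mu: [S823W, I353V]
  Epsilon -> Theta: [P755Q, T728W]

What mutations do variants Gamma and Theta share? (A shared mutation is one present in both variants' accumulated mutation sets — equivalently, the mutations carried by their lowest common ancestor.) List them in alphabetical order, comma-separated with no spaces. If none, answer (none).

Accumulating mutations along path to Gamma:
  At Zeta: gained [] -> total []
  At Gamma: gained ['L12I'] -> total ['L12I']
Mutations(Gamma) = ['L12I']
Accumulating mutations along path to Theta:
  At Zeta: gained [] -> total []
  At Gamma: gained ['L12I'] -> total ['L12I']
  At Epsilon: gained ['S830D', 'W480Y', 'L48S'] -> total ['L12I', 'L48S', 'S830D', 'W480Y']
  At Theta: gained ['P755Q', 'T728W'] -> total ['L12I', 'L48S', 'P755Q', 'S830D', 'T728W', 'W480Y']
Mutations(Theta) = ['L12I', 'L48S', 'P755Q', 'S830D', 'T728W', 'W480Y']
Intersection: ['L12I'] ∩ ['L12I', 'L48S', 'P755Q', 'S830D', 'T728W', 'W480Y'] = ['L12I']

Answer: L12I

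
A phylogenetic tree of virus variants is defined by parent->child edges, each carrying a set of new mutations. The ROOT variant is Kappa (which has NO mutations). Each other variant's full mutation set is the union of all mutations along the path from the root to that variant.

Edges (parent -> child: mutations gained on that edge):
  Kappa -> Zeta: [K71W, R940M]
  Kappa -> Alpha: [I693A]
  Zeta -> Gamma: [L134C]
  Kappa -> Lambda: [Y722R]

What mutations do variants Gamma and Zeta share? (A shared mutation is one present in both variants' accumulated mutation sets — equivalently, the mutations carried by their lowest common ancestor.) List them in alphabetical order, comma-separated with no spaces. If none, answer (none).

Answer: K71W,R940M

Derivation:
Accumulating mutations along path to Gamma:
  At Kappa: gained [] -> total []
  At Zeta: gained ['K71W', 'R940M'] -> total ['K71W', 'R940M']
  At Gamma: gained ['L134C'] -> total ['K71W', 'L134C', 'R940M']
Mutations(Gamma) = ['K71W', 'L134C', 'R940M']
Accumulating mutations along path to Zeta:
  At Kappa: gained [] -> total []
  At Zeta: gained ['K71W', 'R940M'] -> total ['K71W', 'R940M']
Mutations(Zeta) = ['K71W', 'R940M']
Intersection: ['K71W', 'L134C', 'R940M'] ∩ ['K71W', 'R940M'] = ['K71W', 'R940M']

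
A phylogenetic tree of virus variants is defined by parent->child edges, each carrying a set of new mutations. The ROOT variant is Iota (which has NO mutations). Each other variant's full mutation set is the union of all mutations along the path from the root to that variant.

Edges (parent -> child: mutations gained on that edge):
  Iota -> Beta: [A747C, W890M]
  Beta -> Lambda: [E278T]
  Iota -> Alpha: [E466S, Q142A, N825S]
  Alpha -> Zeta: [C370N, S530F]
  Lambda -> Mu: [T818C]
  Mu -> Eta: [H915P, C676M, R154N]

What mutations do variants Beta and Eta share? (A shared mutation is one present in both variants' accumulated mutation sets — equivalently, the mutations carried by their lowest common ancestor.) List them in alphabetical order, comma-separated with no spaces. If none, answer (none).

Answer: A747C,W890M

Derivation:
Accumulating mutations along path to Beta:
  At Iota: gained [] -> total []
  At Beta: gained ['A747C', 'W890M'] -> total ['A747C', 'W890M']
Mutations(Beta) = ['A747C', 'W890M']
Accumulating mutations along path to Eta:
  At Iota: gained [] -> total []
  At Beta: gained ['A747C', 'W890M'] -> total ['A747C', 'W890M']
  At Lambda: gained ['E278T'] -> total ['A747C', 'E278T', 'W890M']
  At Mu: gained ['T818C'] -> total ['A747C', 'E278T', 'T818C', 'W890M']
  At Eta: gained ['H915P', 'C676M', 'R154N'] -> total ['A747C', 'C676M', 'E278T', 'H915P', 'R154N', 'T818C', 'W890M']
Mutations(Eta) = ['A747C', 'C676M', 'E278T', 'H915P', 'R154N', 'T818C', 'W890M']
Intersection: ['A747C', 'W890M'] ∩ ['A747C', 'C676M', 'E278T', 'H915P', 'R154N', 'T818C', 'W890M'] = ['A747C', 'W890M']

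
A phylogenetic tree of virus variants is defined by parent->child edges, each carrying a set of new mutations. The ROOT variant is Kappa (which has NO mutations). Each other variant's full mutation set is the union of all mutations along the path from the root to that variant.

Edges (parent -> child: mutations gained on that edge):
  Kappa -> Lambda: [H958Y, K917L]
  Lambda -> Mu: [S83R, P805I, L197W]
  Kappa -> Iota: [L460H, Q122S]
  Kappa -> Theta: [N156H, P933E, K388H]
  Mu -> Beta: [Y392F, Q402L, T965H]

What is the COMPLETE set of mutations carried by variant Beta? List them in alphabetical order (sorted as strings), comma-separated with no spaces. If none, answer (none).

Answer: H958Y,K917L,L197W,P805I,Q402L,S83R,T965H,Y392F

Derivation:
At Kappa: gained [] -> total []
At Lambda: gained ['H958Y', 'K917L'] -> total ['H958Y', 'K917L']
At Mu: gained ['S83R', 'P805I', 'L197W'] -> total ['H958Y', 'K917L', 'L197W', 'P805I', 'S83R']
At Beta: gained ['Y392F', 'Q402L', 'T965H'] -> total ['H958Y', 'K917L', 'L197W', 'P805I', 'Q402L', 'S83R', 'T965H', 'Y392F']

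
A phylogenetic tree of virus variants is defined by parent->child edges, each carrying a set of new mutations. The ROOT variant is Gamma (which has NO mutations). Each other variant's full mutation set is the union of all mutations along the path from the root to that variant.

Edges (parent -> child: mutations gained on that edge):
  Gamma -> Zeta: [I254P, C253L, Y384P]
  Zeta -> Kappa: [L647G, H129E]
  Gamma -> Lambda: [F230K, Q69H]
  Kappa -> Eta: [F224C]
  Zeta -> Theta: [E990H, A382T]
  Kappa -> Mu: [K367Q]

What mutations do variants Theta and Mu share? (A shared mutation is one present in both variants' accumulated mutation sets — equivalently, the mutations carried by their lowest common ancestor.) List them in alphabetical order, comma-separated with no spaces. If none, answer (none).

Answer: C253L,I254P,Y384P

Derivation:
Accumulating mutations along path to Theta:
  At Gamma: gained [] -> total []
  At Zeta: gained ['I254P', 'C253L', 'Y384P'] -> total ['C253L', 'I254P', 'Y384P']
  At Theta: gained ['E990H', 'A382T'] -> total ['A382T', 'C253L', 'E990H', 'I254P', 'Y384P']
Mutations(Theta) = ['A382T', 'C253L', 'E990H', 'I254P', 'Y384P']
Accumulating mutations along path to Mu:
  At Gamma: gained [] -> total []
  At Zeta: gained ['I254P', 'C253L', 'Y384P'] -> total ['C253L', 'I254P', 'Y384P']
  At Kappa: gained ['L647G', 'H129E'] -> total ['C253L', 'H129E', 'I254P', 'L647G', 'Y384P']
  At Mu: gained ['K367Q'] -> total ['C253L', 'H129E', 'I254P', 'K367Q', 'L647G', 'Y384P']
Mutations(Mu) = ['C253L', 'H129E', 'I254P', 'K367Q', 'L647G', 'Y384P']
Intersection: ['A382T', 'C253L', 'E990H', 'I254P', 'Y384P'] ∩ ['C253L', 'H129E', 'I254P', 'K367Q', 'L647G', 'Y384P'] = ['C253L', 'I254P', 'Y384P']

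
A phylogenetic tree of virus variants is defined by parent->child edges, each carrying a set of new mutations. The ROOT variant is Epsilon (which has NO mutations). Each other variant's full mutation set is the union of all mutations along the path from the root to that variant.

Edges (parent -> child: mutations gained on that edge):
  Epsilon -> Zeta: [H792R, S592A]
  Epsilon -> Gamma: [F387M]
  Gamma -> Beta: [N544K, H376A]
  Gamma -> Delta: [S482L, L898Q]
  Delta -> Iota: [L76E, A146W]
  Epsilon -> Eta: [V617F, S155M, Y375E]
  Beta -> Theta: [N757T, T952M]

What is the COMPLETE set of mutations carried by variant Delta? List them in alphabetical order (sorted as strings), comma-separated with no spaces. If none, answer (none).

Answer: F387M,L898Q,S482L

Derivation:
At Epsilon: gained [] -> total []
At Gamma: gained ['F387M'] -> total ['F387M']
At Delta: gained ['S482L', 'L898Q'] -> total ['F387M', 'L898Q', 'S482L']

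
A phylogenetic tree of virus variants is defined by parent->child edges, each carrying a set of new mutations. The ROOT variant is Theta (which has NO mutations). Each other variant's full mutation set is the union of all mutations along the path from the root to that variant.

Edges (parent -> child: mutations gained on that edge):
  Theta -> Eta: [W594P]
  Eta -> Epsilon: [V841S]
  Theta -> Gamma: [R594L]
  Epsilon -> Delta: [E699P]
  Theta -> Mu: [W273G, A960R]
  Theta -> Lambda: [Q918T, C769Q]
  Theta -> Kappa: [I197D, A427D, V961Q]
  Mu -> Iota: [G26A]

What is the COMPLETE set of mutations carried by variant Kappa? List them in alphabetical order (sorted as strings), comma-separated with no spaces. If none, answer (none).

Answer: A427D,I197D,V961Q

Derivation:
At Theta: gained [] -> total []
At Kappa: gained ['I197D', 'A427D', 'V961Q'] -> total ['A427D', 'I197D', 'V961Q']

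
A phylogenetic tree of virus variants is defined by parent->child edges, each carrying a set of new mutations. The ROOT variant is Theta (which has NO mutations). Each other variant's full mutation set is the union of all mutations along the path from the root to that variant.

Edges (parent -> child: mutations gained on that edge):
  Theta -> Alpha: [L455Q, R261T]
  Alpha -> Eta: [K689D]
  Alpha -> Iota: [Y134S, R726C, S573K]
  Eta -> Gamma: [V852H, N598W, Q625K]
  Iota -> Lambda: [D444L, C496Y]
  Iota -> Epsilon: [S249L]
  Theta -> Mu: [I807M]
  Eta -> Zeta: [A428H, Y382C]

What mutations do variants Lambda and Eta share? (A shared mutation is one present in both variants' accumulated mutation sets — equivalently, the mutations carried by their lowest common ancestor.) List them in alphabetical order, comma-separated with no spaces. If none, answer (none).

Accumulating mutations along path to Lambda:
  At Theta: gained [] -> total []
  At Alpha: gained ['L455Q', 'R261T'] -> total ['L455Q', 'R261T']
  At Iota: gained ['Y134S', 'R726C', 'S573K'] -> total ['L455Q', 'R261T', 'R726C', 'S573K', 'Y134S']
  At Lambda: gained ['D444L', 'C496Y'] -> total ['C496Y', 'D444L', 'L455Q', 'R261T', 'R726C', 'S573K', 'Y134S']
Mutations(Lambda) = ['C496Y', 'D444L', 'L455Q', 'R261T', 'R726C', 'S573K', 'Y134S']
Accumulating mutations along path to Eta:
  At Theta: gained [] -> total []
  At Alpha: gained ['L455Q', 'R261T'] -> total ['L455Q', 'R261T']
  At Eta: gained ['K689D'] -> total ['K689D', 'L455Q', 'R261T']
Mutations(Eta) = ['K689D', 'L455Q', 'R261T']
Intersection: ['C496Y', 'D444L', 'L455Q', 'R261T', 'R726C', 'S573K', 'Y134S'] ∩ ['K689D', 'L455Q', 'R261T'] = ['L455Q', 'R261T']

Answer: L455Q,R261T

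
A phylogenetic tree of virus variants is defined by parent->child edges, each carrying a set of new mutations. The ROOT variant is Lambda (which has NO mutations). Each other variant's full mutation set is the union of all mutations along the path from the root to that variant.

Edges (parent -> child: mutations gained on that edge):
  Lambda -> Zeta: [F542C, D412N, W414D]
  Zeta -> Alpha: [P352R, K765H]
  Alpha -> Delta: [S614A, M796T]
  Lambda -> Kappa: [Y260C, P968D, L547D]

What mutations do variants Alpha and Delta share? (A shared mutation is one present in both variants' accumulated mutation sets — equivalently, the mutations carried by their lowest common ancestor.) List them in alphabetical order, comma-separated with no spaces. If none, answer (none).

Answer: D412N,F542C,K765H,P352R,W414D

Derivation:
Accumulating mutations along path to Alpha:
  At Lambda: gained [] -> total []
  At Zeta: gained ['F542C', 'D412N', 'W414D'] -> total ['D412N', 'F542C', 'W414D']
  At Alpha: gained ['P352R', 'K765H'] -> total ['D412N', 'F542C', 'K765H', 'P352R', 'W414D']
Mutations(Alpha) = ['D412N', 'F542C', 'K765H', 'P352R', 'W414D']
Accumulating mutations along path to Delta:
  At Lambda: gained [] -> total []
  At Zeta: gained ['F542C', 'D412N', 'W414D'] -> total ['D412N', 'F542C', 'W414D']
  At Alpha: gained ['P352R', 'K765H'] -> total ['D412N', 'F542C', 'K765H', 'P352R', 'W414D']
  At Delta: gained ['S614A', 'M796T'] -> total ['D412N', 'F542C', 'K765H', 'M796T', 'P352R', 'S614A', 'W414D']
Mutations(Delta) = ['D412N', 'F542C', 'K765H', 'M796T', 'P352R', 'S614A', 'W414D']
Intersection: ['D412N', 'F542C', 'K765H', 'P352R', 'W414D'] ∩ ['D412N', 'F542C', 'K765H', 'M796T', 'P352R', 'S614A', 'W414D'] = ['D412N', 'F542C', 'K765H', 'P352R', 'W414D']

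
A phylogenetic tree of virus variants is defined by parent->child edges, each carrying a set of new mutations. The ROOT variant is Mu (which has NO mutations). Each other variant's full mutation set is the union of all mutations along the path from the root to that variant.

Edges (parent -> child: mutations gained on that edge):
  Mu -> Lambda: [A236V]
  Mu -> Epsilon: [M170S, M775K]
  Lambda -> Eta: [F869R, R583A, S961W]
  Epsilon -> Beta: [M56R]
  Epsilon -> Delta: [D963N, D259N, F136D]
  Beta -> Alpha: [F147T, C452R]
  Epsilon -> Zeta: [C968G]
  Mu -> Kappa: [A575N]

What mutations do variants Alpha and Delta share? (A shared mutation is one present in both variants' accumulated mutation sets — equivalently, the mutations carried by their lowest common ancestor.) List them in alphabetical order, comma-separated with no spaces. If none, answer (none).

Answer: M170S,M775K

Derivation:
Accumulating mutations along path to Alpha:
  At Mu: gained [] -> total []
  At Epsilon: gained ['M170S', 'M775K'] -> total ['M170S', 'M775K']
  At Beta: gained ['M56R'] -> total ['M170S', 'M56R', 'M775K']
  At Alpha: gained ['F147T', 'C452R'] -> total ['C452R', 'F147T', 'M170S', 'M56R', 'M775K']
Mutations(Alpha) = ['C452R', 'F147T', 'M170S', 'M56R', 'M775K']
Accumulating mutations along path to Delta:
  At Mu: gained [] -> total []
  At Epsilon: gained ['M170S', 'M775K'] -> total ['M170S', 'M775K']
  At Delta: gained ['D963N', 'D259N', 'F136D'] -> total ['D259N', 'D963N', 'F136D', 'M170S', 'M775K']
Mutations(Delta) = ['D259N', 'D963N', 'F136D', 'M170S', 'M775K']
Intersection: ['C452R', 'F147T', 'M170S', 'M56R', 'M775K'] ∩ ['D259N', 'D963N', 'F136D', 'M170S', 'M775K'] = ['M170S', 'M775K']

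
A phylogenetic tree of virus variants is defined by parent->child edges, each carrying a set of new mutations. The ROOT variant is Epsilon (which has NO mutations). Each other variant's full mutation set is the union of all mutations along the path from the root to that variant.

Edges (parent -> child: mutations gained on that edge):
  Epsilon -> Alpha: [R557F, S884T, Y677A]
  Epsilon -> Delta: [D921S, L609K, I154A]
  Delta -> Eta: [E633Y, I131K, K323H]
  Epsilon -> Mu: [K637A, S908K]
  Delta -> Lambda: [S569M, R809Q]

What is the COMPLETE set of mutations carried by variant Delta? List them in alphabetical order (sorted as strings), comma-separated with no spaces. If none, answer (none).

Answer: D921S,I154A,L609K

Derivation:
At Epsilon: gained [] -> total []
At Delta: gained ['D921S', 'L609K', 'I154A'] -> total ['D921S', 'I154A', 'L609K']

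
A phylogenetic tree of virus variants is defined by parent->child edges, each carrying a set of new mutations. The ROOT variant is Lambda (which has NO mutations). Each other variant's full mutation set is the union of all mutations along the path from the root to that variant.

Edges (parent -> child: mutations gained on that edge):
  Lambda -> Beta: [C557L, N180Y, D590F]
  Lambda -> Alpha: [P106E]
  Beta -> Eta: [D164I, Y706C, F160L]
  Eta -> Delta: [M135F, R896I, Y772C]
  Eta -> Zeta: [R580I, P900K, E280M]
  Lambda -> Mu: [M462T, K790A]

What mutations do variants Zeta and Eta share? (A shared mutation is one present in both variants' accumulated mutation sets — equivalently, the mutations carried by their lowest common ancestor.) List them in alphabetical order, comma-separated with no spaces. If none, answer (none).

Accumulating mutations along path to Zeta:
  At Lambda: gained [] -> total []
  At Beta: gained ['C557L', 'N180Y', 'D590F'] -> total ['C557L', 'D590F', 'N180Y']
  At Eta: gained ['D164I', 'Y706C', 'F160L'] -> total ['C557L', 'D164I', 'D590F', 'F160L', 'N180Y', 'Y706C']
  At Zeta: gained ['R580I', 'P900K', 'E280M'] -> total ['C557L', 'D164I', 'D590F', 'E280M', 'F160L', 'N180Y', 'P900K', 'R580I', 'Y706C']
Mutations(Zeta) = ['C557L', 'D164I', 'D590F', 'E280M', 'F160L', 'N180Y', 'P900K', 'R580I', 'Y706C']
Accumulating mutations along path to Eta:
  At Lambda: gained [] -> total []
  At Beta: gained ['C557L', 'N180Y', 'D590F'] -> total ['C557L', 'D590F', 'N180Y']
  At Eta: gained ['D164I', 'Y706C', 'F160L'] -> total ['C557L', 'D164I', 'D590F', 'F160L', 'N180Y', 'Y706C']
Mutations(Eta) = ['C557L', 'D164I', 'D590F', 'F160L', 'N180Y', 'Y706C']
Intersection: ['C557L', 'D164I', 'D590F', 'E280M', 'F160L', 'N180Y', 'P900K', 'R580I', 'Y706C'] ∩ ['C557L', 'D164I', 'D590F', 'F160L', 'N180Y', 'Y706C'] = ['C557L', 'D164I', 'D590F', 'F160L', 'N180Y', 'Y706C']

Answer: C557L,D164I,D590F,F160L,N180Y,Y706C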